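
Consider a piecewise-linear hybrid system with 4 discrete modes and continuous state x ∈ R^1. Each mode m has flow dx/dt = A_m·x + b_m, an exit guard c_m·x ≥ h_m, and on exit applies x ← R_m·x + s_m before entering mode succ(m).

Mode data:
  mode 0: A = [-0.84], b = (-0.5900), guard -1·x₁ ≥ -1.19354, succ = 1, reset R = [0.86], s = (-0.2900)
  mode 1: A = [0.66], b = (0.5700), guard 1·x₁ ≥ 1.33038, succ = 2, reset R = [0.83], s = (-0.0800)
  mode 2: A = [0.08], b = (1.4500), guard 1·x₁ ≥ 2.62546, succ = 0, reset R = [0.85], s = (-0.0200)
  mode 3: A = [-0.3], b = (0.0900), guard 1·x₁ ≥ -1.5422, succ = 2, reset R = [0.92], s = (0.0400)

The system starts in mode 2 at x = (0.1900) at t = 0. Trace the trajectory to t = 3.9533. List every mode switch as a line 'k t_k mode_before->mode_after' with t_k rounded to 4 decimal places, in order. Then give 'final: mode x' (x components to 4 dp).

1 1.5606 2->0
2 2.0723 0->1
3 2.5506 1->2
4 3.5544 2->0
final: 0 1.3820

Mode 2: guard c·x = 2.6255 hit at Δt = 1.5606 (t = 1.5606), x⁻ = (2.6255) → reset → x⁺ = (2.2116), jump to mode 0
Mode 0: guard c·x = -1.1935 hit at Δt = 0.5117 (t = 2.0723), x⁻ = (1.1935) → reset → x⁺ = (0.7364), jump to mode 1
Mode 1: guard c·x = 1.3304 hit at Δt = 0.4783 (t = 2.5506), x⁻ = (1.3304) → reset → x⁺ = (1.0242), jump to mode 2
Mode 2: guard c·x = 2.6255 hit at Δt = 1.0038 (t = 3.5544), x⁻ = (2.6255) → reset → x⁺ = (2.2116), jump to mode 0
Mode 0: flow for 0.3989 to horizon, guard not reached → x = (1.3820)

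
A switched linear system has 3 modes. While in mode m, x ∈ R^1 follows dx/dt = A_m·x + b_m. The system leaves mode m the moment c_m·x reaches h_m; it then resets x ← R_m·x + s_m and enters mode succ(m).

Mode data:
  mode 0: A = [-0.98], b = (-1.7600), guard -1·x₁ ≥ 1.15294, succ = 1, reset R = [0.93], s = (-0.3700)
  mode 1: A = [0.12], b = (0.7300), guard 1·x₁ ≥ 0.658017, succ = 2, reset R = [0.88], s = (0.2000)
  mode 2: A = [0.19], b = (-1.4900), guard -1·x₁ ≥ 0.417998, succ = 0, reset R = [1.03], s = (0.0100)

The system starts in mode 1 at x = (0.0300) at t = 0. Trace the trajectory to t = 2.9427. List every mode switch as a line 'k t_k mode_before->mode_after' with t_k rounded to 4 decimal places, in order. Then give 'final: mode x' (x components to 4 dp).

1 0.8149 1->2
2 1.6389 2->0
3 2.4148 0->1
final: 1 -1.1387

Mode 1: guard c·x = 0.6580 hit at Δt = 0.8149 (t = 0.8149), x⁻ = (0.6580) → reset → x⁺ = (0.7791), jump to mode 2
Mode 2: guard c·x = 0.4180 hit at Δt = 0.8240 (t = 1.6389), x⁻ = (-0.4180) → reset → x⁺ = (-0.4205), jump to mode 0
Mode 0: guard c·x = 1.1529 hit at Δt = 0.7759 (t = 2.4148), x⁻ = (-1.1529) → reset → x⁺ = (-1.4422), jump to mode 1
Mode 1: flow for 0.5279 to horizon, guard not reached → x = (-1.1387)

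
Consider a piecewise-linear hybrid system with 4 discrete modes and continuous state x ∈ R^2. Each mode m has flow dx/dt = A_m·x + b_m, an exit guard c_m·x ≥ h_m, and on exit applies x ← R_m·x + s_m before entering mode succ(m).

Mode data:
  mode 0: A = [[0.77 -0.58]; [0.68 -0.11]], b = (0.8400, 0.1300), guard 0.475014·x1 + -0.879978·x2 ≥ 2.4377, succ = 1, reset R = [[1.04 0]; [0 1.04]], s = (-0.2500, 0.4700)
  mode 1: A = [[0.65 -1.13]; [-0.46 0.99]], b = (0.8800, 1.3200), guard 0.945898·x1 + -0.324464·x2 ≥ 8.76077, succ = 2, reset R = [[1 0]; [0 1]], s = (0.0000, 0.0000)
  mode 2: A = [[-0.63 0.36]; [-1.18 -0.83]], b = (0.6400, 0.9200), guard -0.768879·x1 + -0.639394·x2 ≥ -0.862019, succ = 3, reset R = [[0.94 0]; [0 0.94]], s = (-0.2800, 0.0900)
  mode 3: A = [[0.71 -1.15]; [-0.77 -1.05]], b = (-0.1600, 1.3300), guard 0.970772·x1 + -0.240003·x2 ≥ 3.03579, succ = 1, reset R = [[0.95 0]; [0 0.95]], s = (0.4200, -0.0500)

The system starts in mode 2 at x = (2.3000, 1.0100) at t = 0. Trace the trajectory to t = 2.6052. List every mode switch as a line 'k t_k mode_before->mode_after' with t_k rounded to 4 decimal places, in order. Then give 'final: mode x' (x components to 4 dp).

Mode 2: guard c·x = -0.8620 hit at Δt = 1.1401 (t = 1.1401), x⁻ = (1.6166, -0.5958) → reset → x⁺ = (1.2396, -0.4700), jump to mode 3
Mode 3: guard c·x = 3.0358 hit at Δt = 1.1055 (t = 2.2456), x⁻ = (3.0323, -0.3838) → reset → x⁺ = (3.3007, -0.4146), jump to mode 1
Mode 1: flow for 0.3596 to horizon, guard not reached → x = (4.7881, -0.8083)

1 1.1401 2->3
2 2.2456 3->1
final: 1 4.7881 -0.8083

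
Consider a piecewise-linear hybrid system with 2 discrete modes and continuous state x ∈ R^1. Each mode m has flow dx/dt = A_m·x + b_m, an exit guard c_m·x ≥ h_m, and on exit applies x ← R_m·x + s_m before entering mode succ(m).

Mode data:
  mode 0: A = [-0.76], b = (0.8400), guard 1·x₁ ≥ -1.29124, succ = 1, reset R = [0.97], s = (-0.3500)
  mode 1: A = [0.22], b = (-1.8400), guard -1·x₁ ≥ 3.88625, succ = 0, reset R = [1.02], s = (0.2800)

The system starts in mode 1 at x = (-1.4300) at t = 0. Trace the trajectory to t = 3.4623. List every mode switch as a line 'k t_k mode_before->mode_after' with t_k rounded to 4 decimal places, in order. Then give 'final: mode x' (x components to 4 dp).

1 1.0172 1->0
2 1.9282 0->1
3 2.8660 1->0
final: 0 -1.9388

Mode 1: guard c·x = 3.8862 hit at Δt = 1.0172 (t = 1.0172), x⁻ = (-3.8863) → reset → x⁺ = (-3.6840), jump to mode 0
Mode 0: guard c·x = -1.2912 hit at Δt = 0.9110 (t = 1.9282), x⁻ = (-1.2912) → reset → x⁺ = (-1.6025), jump to mode 1
Mode 1: guard c·x = 3.8862 hit at Δt = 0.9378 (t = 2.8660), x⁻ = (-3.8862) → reset → x⁺ = (-3.6840), jump to mode 0
Mode 0: flow for 0.5963 to horizon, guard not reached → x = (-1.9388)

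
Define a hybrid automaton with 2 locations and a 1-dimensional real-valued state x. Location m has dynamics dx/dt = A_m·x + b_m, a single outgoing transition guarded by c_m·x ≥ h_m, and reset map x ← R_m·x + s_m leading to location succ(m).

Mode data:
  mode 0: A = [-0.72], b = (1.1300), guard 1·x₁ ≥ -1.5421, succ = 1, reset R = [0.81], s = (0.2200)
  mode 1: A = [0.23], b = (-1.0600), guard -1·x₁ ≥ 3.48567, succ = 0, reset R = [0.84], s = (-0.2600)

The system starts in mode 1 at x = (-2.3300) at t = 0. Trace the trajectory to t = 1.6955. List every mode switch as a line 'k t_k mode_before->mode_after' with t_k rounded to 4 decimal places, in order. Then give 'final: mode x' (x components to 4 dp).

1 0.6698 1->0
2 1.2595 0->1
final: 1 -1.6238

Mode 1: guard c·x = 3.4857 hit at Δt = 0.6698 (t = 0.6698), x⁻ = (-3.4857) → reset → x⁺ = (-3.1880), jump to mode 0
Mode 0: guard c·x = -1.5421 hit at Δt = 0.5897 (t = 1.2595), x⁻ = (-1.5421) → reset → x⁺ = (-1.0291), jump to mode 1
Mode 1: flow for 0.4360 to horizon, guard not reached → x = (-1.6238)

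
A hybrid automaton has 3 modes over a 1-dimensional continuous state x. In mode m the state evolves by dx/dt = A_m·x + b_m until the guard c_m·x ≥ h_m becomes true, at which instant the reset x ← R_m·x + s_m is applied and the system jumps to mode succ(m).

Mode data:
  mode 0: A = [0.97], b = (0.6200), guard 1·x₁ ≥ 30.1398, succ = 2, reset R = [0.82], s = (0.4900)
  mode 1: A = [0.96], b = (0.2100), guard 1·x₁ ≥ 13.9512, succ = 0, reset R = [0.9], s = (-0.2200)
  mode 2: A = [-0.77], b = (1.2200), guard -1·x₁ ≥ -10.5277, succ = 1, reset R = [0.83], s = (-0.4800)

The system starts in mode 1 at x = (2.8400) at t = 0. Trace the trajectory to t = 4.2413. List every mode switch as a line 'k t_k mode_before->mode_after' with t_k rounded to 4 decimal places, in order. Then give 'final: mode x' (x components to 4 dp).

Mode 1: guard c·x = 13.9512 hit at Δt = 1.5970 (t = 1.5970), x⁻ = (13.9512) → reset → x⁺ = (12.3361), jump to mode 0
Mode 0: guard c·x = 30.1398 hit at Δt = 0.8905 (t = 2.4875), x⁻ = (30.1398) → reset → x⁺ = (25.2046), jump to mode 2
Mode 2: guard c·x = -10.5277 hit at Δt = 1.2613 (t = 3.7488), x⁻ = (10.5277) → reset → x⁺ = (8.2580), jump to mode 1
Mode 1: flow for 0.4925 to horizon, guard not reached → x = (13.3820)

1 1.5970 1->0
2 2.4875 0->2
3 3.7488 2->1
final: 1 13.3820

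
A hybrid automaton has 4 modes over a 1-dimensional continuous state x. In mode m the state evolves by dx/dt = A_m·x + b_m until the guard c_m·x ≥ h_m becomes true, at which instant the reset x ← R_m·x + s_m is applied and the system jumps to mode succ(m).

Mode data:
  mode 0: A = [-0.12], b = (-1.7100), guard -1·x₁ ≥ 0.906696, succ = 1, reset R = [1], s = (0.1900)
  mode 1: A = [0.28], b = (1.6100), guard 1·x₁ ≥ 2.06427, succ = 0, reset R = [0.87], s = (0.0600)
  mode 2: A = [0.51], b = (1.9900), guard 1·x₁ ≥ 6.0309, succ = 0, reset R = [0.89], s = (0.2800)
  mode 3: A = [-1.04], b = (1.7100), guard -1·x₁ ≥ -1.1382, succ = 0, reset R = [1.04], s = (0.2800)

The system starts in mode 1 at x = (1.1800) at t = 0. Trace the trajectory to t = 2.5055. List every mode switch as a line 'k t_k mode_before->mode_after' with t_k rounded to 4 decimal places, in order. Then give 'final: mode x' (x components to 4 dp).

1 0.4289 1->0
2 1.9970 0->1
final: 1 0.0535

Mode 1: guard c·x = 2.0643 hit at Δt = 0.4289 (t = 0.4289), x⁻ = (2.0643) → reset → x⁺ = (1.8559), jump to mode 0
Mode 0: guard c·x = 0.9067 hit at Δt = 1.5681 (t = 1.9970), x⁻ = (-0.9067) → reset → x⁺ = (-0.7167), jump to mode 1
Mode 1: flow for 0.5085 to horizon, guard not reached → x = (0.0535)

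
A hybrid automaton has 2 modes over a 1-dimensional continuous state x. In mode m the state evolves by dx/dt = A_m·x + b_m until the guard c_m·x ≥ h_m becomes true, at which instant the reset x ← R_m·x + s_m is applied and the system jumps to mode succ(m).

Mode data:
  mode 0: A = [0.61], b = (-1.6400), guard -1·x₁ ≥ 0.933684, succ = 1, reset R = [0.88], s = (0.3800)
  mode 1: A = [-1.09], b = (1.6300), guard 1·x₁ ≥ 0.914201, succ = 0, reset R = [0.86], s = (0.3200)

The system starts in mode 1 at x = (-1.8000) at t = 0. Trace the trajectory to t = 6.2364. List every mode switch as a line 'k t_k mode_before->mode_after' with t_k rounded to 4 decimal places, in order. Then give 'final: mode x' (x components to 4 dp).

1 1.5919 1->0
2 2.9496 0->1
3 4.0540 1->0
4 5.4117 0->1
final: 1 0.7070

Mode 1: guard c·x = 0.9142 hit at Δt = 1.5919 (t = 1.5919), x⁻ = (0.9142) → reset → x⁺ = (1.1062), jump to mode 0
Mode 0: guard c·x = 0.9337 hit at Δt = 1.3577 (t = 2.9496), x⁻ = (-0.9337) → reset → x⁺ = (-0.4416), jump to mode 1
Mode 1: guard c·x = 0.9142 hit at Δt = 1.1044 (t = 4.0540), x⁻ = (0.9142) → reset → x⁺ = (1.1062), jump to mode 0
Mode 0: guard c·x = 0.9337 hit at Δt = 1.3577 (t = 5.4117), x⁻ = (-0.9337) → reset → x⁺ = (-0.4416), jump to mode 1
Mode 1: flow for 0.8247 to horizon, guard not reached → x = (0.7070)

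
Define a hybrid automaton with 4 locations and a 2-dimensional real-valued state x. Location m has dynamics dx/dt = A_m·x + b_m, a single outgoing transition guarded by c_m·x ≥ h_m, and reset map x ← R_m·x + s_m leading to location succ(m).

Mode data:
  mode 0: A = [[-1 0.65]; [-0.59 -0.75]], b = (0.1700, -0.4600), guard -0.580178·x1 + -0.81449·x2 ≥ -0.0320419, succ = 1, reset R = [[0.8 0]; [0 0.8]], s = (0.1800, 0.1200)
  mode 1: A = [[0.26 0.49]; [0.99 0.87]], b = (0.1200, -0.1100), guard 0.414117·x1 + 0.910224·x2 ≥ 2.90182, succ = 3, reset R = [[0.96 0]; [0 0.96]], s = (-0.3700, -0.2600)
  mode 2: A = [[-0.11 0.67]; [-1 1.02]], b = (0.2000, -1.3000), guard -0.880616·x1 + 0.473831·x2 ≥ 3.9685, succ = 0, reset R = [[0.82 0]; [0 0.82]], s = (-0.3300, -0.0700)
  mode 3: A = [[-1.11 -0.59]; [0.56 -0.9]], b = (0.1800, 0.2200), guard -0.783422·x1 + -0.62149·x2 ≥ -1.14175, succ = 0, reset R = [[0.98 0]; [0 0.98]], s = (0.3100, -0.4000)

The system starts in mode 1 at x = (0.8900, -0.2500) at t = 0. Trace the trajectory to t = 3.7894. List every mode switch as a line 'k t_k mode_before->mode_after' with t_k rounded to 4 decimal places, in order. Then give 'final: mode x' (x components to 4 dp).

Mode 1: guard c·x = 2.9018 hit at Δt = 1.4863 (t = 1.4863), x⁻ = (2.0162, 2.2707) → reset → x⁺ = (1.5656, 1.9199), jump to mode 3
Mode 3: guard c·x = -1.1418 hit at Δt = 0.6824 (t = 2.1687), x⁻ = (0.3609, 1.3822) → reset → x⁺ = (0.6636, 0.9546), jump to mode 0
Mode 0: guard c·x = -0.0320 hit at Δt = 1.2044 (t = 3.3731), x⁻ = (0.3824, -0.2330) → reset → x⁺ = (0.4859, -0.0664), jump to mode 1
Mode 1: flow for 0.4163 to horizon, guard not reached → x = (0.5971, 0.1147)

1 1.4863 1->3
2 2.1687 3->0
3 3.3731 0->1
final: 1 0.5971 0.1147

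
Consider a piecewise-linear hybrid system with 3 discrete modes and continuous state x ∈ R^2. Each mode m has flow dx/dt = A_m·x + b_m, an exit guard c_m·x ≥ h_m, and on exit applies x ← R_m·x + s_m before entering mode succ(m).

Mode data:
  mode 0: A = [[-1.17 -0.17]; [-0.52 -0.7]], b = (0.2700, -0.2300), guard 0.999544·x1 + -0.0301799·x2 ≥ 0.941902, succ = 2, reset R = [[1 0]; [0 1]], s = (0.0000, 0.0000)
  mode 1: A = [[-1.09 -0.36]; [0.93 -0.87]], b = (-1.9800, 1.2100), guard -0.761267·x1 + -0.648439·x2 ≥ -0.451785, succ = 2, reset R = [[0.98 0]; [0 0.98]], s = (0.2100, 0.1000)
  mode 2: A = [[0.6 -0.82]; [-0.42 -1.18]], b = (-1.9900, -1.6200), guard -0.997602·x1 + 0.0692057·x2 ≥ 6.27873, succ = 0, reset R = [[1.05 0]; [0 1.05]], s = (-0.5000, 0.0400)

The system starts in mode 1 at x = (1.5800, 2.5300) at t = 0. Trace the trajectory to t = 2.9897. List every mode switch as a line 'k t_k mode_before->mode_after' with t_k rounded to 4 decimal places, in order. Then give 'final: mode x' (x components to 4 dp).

1 0.8900 1->2
2 2.0714 2->0
final: 0 -2.3950 1.5716

Mode 1: guard c·x = -0.4518 hit at Δt = 0.8900 (t = 0.8900), x⁻ = (-0.9937, 1.8634) → reset → x⁺ = (-0.7639, 1.9261), jump to mode 2
Mode 2: guard c·x = 6.2787 hit at Δt = 1.1814 (t = 2.0714), x⁻ = (-6.2596, 0.4935) → reset → x⁺ = (-7.0726, 0.5582), jump to mode 0
Mode 0: flow for 0.9183 to horizon, guard not reached → x = (-2.3950, 1.5716)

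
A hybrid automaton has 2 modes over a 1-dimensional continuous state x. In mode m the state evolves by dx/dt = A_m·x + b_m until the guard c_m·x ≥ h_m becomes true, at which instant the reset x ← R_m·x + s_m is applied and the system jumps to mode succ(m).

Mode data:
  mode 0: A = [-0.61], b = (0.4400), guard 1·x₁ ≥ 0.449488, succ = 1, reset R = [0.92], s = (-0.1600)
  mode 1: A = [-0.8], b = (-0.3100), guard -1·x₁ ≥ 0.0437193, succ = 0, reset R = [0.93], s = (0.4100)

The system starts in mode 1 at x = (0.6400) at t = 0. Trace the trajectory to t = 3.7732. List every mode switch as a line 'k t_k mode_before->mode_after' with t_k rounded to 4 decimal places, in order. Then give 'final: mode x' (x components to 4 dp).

Mode 1: guard c·x = 0.0437 hit at Δt = 1.3686 (t = 1.3686), x⁻ = (-0.0437) → reset → x⁺ = (0.3693), jump to mode 0
Mode 0: guard c·x = 0.4495 hit at Δt = 0.4236 (t = 1.7922), x⁻ = (0.4495) → reset → x⁺ = (0.2535), jump to mode 1
Mode 1: guard c·x = 0.0437 hit at Δt = 0.7788 (t = 2.5710), x⁻ = (-0.0437) → reset → x⁺ = (0.3693), jump to mode 0
Mode 0: guard c·x = 0.4495 hit at Δt = 0.4236 (t = 2.9946), x⁻ = (0.4495) → reset → x⁺ = (0.2535), jump to mode 1
Mode 1: flow for 0.7786 to horizon, guard not reached → x = (-0.0436)

1 1.3686 1->0
2 1.7922 0->1
3 2.5710 1->0
4 2.9946 0->1
final: 1 -0.0436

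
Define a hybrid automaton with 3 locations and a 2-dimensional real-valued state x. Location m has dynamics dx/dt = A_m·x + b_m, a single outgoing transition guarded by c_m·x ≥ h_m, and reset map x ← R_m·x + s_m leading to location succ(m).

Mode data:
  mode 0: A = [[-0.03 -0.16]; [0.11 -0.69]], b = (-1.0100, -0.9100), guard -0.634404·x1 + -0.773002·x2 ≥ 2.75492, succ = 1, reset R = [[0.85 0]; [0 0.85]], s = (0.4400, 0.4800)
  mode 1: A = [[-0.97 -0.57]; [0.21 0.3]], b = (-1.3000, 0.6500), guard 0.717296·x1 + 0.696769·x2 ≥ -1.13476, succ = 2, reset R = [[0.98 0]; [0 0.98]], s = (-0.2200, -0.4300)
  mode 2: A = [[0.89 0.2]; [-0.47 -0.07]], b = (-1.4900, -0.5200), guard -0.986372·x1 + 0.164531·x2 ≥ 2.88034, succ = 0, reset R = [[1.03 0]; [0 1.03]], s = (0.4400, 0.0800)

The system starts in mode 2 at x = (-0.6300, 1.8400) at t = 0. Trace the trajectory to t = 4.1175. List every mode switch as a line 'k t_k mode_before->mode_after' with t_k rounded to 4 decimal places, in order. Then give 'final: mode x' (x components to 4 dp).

Mode 2: guard c·x = 2.8803 hit at Δt = 0.8010 (t = 0.8010), x⁻ = (-2.6053, 1.8877) → reset → x⁺ = (-2.2434, 2.0244), jump to mode 0
Mode 0: guard c·x = 2.7549 hit at Δt = 1.5101 (t = 2.3111), x⁻ = (-3.7714, -0.4688) → reset → x⁺ = (-2.7657, 0.0816), jump to mode 1
Mode 1: guard c·x = -1.1348 hit at Δt = 1.1012 (t = 3.4123), x⁻ = (-1.9110, 0.3387) → reset → x⁺ = (-2.0928, -0.0981), jump to mode 2
Mode 2: guard c·x = 2.8803 hit at Δt = 0.2208 (t = 3.6331), x⁻ = (-2.9125, 0.0460) → reset → x⁺ = (-2.5598, 0.1274), jump to mode 0
Mode 0: flow for 0.4844 to horizon, guard not reached → x = (-2.9967, -0.4101)

1 0.8010 2->0
2 2.3111 0->1
3 3.4123 1->2
4 3.6331 2->0
final: 0 -2.9967 -0.4101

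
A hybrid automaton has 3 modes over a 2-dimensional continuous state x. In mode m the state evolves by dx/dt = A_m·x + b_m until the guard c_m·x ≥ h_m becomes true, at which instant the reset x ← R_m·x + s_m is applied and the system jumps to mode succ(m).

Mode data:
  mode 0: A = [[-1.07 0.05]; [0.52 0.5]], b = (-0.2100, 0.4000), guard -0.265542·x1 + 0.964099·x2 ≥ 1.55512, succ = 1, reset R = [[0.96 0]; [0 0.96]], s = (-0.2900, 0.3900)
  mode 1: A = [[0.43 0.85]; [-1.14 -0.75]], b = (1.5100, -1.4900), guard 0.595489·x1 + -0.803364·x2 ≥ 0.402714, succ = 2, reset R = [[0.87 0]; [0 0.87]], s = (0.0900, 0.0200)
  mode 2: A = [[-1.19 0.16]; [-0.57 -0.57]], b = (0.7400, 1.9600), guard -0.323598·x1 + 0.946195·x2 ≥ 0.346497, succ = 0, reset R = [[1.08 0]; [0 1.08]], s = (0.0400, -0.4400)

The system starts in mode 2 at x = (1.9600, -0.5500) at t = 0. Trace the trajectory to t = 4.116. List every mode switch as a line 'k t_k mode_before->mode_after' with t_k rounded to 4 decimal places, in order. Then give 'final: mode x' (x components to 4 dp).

1 1.1137 2->0
2 2.2469 0->1
3 2.7296 1->2
4 3.0390 2->0
final: 0 0.2782 1.6771

Mode 2: guard c·x = 0.3465 hit at Δt = 1.1137 (t = 1.1137), x⁻ = (1.0005, 0.7084) → reset → x⁺ = (1.1205, 0.3250), jump to mode 0
Mode 0: guard c·x = 1.5551 hit at Δt = 1.1332 (t = 2.2469), x⁻ = (0.2319, 1.6769) → reset → x⁺ = (-0.0673, 1.9998), jump to mode 1
Mode 1: guard c·x = 0.4027 hit at Δt = 0.4827 (t = 2.7296), x⁻ = (1.3100, 0.4698) → reset → x⁺ = (1.2297, 0.4287), jump to mode 2
Mode 2: guard c·x = 0.3465 hit at Δt = 0.3094 (t = 3.0390), x⁻ = (1.0670, 0.7311) → reset → x⁺ = (1.1923, 0.3496), jump to mode 0
Mode 0: flow for 1.0770 to horizon, guard not reached → x = (0.2782, 1.6771)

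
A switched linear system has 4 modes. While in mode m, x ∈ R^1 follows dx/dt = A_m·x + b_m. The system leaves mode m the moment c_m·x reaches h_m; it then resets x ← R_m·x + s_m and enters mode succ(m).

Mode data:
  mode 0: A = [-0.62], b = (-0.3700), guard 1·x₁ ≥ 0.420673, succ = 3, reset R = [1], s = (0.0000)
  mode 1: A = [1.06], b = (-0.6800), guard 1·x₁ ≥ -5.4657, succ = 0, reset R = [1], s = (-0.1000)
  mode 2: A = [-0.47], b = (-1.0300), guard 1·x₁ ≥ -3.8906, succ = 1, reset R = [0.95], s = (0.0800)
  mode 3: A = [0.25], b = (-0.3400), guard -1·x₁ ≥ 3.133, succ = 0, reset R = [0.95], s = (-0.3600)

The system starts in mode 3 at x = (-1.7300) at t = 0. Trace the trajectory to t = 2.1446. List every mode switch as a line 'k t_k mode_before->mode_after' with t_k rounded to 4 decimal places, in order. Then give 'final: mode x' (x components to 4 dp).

Mode 3: guard c·x = 3.1330 hit at Δt = 1.4974 (t = 1.4974), x⁻ = (-3.1330) → reset → x⁺ = (-3.3363), jump to mode 0
Mode 0: flow for 0.6472 to horizon, guard not reached → x = (-2.4308)

1 1.4974 3->0
final: 0 -2.4308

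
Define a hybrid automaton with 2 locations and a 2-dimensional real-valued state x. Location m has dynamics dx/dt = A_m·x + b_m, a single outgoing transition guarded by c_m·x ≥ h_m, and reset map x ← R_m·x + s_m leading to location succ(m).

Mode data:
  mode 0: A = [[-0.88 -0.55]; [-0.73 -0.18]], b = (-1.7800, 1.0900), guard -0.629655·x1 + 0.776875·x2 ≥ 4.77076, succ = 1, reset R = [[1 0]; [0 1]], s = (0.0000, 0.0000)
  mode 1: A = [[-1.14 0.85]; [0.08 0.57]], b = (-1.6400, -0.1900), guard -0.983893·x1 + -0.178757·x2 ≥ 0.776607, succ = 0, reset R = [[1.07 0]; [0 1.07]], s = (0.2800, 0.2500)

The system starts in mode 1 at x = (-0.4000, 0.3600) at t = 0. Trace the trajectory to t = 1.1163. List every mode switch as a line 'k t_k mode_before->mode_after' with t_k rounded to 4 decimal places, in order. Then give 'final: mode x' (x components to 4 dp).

Mode 1: guard c·x = 0.7766 hit at Δt = 0.7481 (t = 0.7481), x⁻ = (-0.8486, 0.3265) → reset → x⁺ = (-0.6281, 0.5994), jump to mode 0
Mode 0: flow for 0.3682 to horizon, guard not reached → x = (-1.1696, 1.1851)

1 0.7481 1->0
final: 0 -1.1696 1.1851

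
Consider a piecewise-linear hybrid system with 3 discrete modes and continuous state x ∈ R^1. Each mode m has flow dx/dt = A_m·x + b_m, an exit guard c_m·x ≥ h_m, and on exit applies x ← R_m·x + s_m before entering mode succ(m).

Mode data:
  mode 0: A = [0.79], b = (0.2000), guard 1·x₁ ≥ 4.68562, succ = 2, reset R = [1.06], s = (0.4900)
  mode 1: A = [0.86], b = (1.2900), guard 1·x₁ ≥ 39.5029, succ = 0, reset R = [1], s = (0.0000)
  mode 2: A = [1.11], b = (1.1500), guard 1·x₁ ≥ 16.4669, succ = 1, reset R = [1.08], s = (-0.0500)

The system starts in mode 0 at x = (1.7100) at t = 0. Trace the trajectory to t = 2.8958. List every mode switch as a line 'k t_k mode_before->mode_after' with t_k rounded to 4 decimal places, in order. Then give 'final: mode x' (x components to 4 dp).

Mode 0: guard c·x = 4.6856 hit at Δt = 1.1678 (t = 1.1678), x⁻ = (4.6856) → reset → x⁺ = (5.4568), jump to mode 2
Mode 2: guard c·x = 16.4669 hit at Δt = 0.8934 (t = 2.0612), x⁻ = (16.4669) → reset → x⁺ = (17.7343), jump to mode 1
Mode 1: flow for 0.8346 to horizon, guard not reached → x = (37.9269)

1 1.1678 0->2
2 2.0612 2->1
final: 1 37.9269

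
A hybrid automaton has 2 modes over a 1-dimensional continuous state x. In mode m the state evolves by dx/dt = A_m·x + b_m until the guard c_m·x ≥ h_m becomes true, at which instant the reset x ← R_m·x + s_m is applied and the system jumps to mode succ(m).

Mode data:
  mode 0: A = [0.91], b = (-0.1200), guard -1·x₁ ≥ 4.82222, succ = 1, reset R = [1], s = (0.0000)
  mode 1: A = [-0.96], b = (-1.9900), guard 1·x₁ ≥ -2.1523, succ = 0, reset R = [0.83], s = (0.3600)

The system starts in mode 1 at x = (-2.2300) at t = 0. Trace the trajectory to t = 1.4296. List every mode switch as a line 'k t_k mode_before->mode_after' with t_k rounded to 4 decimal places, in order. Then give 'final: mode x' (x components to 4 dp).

1 0.7109 1->0
final: 0 -2.8650

Mode 1: guard c·x = -2.1523 hit at Δt = 0.7109 (t = 0.7109), x⁻ = (-2.1523) → reset → x⁺ = (-1.4264), jump to mode 0
Mode 0: flow for 0.7187 to horizon, guard not reached → x = (-2.8650)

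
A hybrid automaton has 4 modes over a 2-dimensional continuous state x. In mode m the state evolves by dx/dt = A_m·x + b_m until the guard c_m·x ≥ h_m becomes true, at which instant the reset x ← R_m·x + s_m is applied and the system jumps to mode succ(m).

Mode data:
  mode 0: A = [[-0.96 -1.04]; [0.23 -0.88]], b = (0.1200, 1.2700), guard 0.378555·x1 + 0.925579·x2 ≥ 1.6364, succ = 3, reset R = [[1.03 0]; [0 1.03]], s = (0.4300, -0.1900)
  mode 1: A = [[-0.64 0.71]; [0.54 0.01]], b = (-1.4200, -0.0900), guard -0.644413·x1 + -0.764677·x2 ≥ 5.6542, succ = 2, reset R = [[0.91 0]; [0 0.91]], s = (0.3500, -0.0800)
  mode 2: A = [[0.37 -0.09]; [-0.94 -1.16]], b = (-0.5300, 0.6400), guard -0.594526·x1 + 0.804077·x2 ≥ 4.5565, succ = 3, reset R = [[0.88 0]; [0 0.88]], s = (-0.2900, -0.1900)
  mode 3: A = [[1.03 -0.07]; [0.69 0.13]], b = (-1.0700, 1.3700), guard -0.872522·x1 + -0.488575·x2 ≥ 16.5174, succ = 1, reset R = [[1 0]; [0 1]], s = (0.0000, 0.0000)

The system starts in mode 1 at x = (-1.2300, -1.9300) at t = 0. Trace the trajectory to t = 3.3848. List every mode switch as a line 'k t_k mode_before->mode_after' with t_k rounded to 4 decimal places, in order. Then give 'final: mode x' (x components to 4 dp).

Mode 1: guard c·x = 5.6542 hit at Δt = 1.4634 (t = 1.4634), x⁻ = (-3.8734, -4.1300) → reset → x⁺ = (-3.1748, -3.8383), jump to mode 2
Mode 2: guard c·x = 4.5565 hit at Δt = 1.0605 (t = 2.5239), x⁻ = (-5.2909, 1.7547) → reset → x⁺ = (-4.9460, 1.3541), jump to mode 3
Mode 3: flow for 0.8609 to horizon, guard not reached → x = (-13.4978, -2.6042)

1 1.4634 1->2
2 2.5239 2->3
final: 3 -13.4978 -2.6042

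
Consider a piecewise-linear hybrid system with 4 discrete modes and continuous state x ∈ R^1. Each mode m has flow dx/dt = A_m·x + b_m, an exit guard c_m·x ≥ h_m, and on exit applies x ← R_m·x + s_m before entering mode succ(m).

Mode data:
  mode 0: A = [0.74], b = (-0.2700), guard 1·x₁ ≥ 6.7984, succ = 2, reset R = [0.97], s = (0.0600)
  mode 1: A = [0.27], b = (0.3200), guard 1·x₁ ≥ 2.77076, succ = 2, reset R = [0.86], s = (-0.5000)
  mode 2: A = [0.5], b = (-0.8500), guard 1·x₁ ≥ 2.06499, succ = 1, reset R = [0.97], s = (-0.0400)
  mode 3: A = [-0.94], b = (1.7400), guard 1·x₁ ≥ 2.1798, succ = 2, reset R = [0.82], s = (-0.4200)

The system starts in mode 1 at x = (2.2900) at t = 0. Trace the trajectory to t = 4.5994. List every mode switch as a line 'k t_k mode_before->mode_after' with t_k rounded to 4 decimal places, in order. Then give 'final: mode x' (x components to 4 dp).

1 0.4799 1->2
2 1.8623 2->1
3 2.7081 1->2
4 4.0905 2->1
final: 1 2.4268

Mode 1: guard c·x = 2.7708 hit at Δt = 0.4799 (t = 0.4799), x⁻ = (2.7708) → reset → x⁺ = (1.8829), jump to mode 2
Mode 2: guard c·x = 2.0650 hit at Δt = 1.3824 (t = 1.8623), x⁻ = (2.0650) → reset → x⁺ = (1.9630), jump to mode 1
Mode 1: guard c·x = 2.7708 hit at Δt = 0.8459 (t = 2.7081), x⁻ = (2.7708) → reset → x⁺ = (1.8829), jump to mode 2
Mode 2: guard c·x = 2.0650 hit at Δt = 1.3824 (t = 4.0905), x⁻ = (2.0650) → reset → x⁺ = (1.9630), jump to mode 1
Mode 1: flow for 0.5089 to horizon, guard not reached → x = (2.4268)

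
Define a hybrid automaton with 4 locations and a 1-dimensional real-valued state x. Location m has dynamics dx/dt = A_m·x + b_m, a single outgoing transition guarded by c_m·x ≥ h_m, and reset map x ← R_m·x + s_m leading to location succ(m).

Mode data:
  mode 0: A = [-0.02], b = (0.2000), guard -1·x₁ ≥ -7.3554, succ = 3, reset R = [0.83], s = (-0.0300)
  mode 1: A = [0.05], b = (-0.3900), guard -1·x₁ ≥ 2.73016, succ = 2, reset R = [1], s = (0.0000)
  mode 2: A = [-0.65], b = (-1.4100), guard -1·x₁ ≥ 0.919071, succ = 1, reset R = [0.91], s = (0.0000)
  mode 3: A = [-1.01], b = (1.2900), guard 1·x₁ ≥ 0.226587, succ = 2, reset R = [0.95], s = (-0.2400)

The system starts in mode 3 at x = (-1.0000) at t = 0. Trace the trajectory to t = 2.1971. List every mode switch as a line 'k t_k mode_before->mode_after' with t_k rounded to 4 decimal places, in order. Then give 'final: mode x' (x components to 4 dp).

1 0.7659 3->2
2 1.5961 2->1
final: 1 -1.0998

Mode 3: guard c·x = 0.2266 hit at Δt = 0.7659 (t = 0.7659), x⁻ = (0.2266) → reset → x⁺ = (-0.0247), jump to mode 2
Mode 2: guard c·x = 0.9191 hit at Δt = 0.8302 (t = 1.5961), x⁻ = (-0.9191) → reset → x⁺ = (-0.8364), jump to mode 1
Mode 1: flow for 0.6010 to horizon, guard not reached → x = (-1.0998)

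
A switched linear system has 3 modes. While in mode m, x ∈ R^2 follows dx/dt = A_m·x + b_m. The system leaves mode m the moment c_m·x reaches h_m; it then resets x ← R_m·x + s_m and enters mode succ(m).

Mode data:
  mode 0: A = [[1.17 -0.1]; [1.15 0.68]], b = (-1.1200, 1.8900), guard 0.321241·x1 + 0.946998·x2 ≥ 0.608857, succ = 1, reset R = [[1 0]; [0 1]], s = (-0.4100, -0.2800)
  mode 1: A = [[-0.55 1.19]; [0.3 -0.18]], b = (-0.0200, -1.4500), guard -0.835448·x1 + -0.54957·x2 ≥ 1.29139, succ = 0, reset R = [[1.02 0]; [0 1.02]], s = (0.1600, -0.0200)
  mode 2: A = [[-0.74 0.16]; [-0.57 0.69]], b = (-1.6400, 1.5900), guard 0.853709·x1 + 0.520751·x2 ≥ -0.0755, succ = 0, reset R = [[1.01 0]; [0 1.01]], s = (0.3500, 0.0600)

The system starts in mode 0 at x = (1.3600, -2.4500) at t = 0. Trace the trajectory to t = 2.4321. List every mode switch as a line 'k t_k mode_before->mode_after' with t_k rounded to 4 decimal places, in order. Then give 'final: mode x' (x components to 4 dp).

Mode 0: guard c·x = 0.6089 hit at Δt = 0.8079 (t = 0.8079), x⁻ = (2.2125, -0.1076) → reset → x⁺ = (1.8025, -0.3876), jump to mode 1
Mode 1: guard c·x = 1.2914 hit at Δt = 1.3208 (t = 2.1287), x⁻ = (-0.3884, -1.7593) → reset → x⁺ = (-0.2362, -1.8145), jump to mode 0
Mode 0: flow for 0.3034 to horizon, guard not reached → x = (-0.6800, -1.7629)

1 0.8079 0->1
2 2.1287 1->0
final: 0 -0.6800 -1.7629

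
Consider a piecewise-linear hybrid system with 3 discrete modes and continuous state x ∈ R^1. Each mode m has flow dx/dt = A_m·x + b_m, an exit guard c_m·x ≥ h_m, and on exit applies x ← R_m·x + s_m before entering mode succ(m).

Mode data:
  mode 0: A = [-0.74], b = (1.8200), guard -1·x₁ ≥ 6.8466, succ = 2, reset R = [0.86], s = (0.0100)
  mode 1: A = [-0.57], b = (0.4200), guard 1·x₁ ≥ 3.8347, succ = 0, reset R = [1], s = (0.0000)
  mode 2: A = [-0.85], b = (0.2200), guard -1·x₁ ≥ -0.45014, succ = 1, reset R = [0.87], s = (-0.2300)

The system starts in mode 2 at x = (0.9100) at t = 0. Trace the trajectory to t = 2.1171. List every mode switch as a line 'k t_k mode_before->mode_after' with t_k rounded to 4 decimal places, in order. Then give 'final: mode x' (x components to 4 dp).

Mode 2: guard c·x = -0.4501 hit at Δt = 1.4410 (t = 1.4410), x⁻ = (0.4501) → reset → x⁺ = (0.1616), jump to mode 1
Mode 1: flow for 0.6761 to horizon, guard not reached → x = (0.3456)

1 1.4410 2->1
final: 1 0.3456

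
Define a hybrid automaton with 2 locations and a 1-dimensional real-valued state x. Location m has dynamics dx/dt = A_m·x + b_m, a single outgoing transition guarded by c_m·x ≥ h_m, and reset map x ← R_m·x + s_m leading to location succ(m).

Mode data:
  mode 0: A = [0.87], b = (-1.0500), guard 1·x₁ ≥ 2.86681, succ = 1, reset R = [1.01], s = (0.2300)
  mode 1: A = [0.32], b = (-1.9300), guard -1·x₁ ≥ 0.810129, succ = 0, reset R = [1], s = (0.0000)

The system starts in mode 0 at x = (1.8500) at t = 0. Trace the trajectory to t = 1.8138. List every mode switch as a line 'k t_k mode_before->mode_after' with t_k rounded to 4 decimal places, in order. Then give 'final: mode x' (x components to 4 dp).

Mode 0: guard c·x = 2.8668 hit at Δt = 1.0899 (t = 1.0899), x⁻ = (2.8668) → reset → x⁺ = (3.1255), jump to mode 1
Mode 1: flow for 0.7239 to horizon, guard not reached → x = (2.3680)

1 1.0899 0->1
final: 1 2.3680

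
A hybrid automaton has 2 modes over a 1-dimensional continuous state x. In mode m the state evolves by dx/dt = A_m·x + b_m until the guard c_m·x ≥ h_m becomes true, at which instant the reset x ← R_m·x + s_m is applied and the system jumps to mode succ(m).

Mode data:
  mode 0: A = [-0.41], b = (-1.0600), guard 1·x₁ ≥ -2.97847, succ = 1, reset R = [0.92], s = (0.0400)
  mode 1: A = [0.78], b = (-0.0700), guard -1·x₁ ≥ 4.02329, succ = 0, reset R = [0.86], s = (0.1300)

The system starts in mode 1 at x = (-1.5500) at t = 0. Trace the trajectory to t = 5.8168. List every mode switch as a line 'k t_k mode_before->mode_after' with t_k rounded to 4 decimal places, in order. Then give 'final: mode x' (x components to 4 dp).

1 1.1790 1->0
2 2.7372 0->1
3 3.2348 1->0
4 4.7930 0->1
5 5.2906 1->0
final: 0 -3.1855

Mode 1: guard c·x = 4.0233 hit at Δt = 1.1790 (t = 1.1790), x⁻ = (-4.0233) → reset → x⁺ = (-3.3300), jump to mode 0
Mode 0: guard c·x = -2.9785 hit at Δt = 1.5582 (t = 2.7372), x⁻ = (-2.9785) → reset → x⁺ = (-2.7002), jump to mode 1
Mode 1: guard c·x = 4.0233 hit at Δt = 0.4976 (t = 3.2348), x⁻ = (-4.0233) → reset → x⁺ = (-3.3300), jump to mode 0
Mode 0: guard c·x = -2.9785 hit at Δt = 1.5582 (t = 4.7930), x⁻ = (-2.9785) → reset → x⁺ = (-2.7002), jump to mode 1
Mode 1: guard c·x = 4.0233 hit at Δt = 0.4976 (t = 5.2906), x⁻ = (-4.0233) → reset → x⁺ = (-3.3300), jump to mode 0
Mode 0: flow for 0.5262 to horizon, guard not reached → x = (-3.1855)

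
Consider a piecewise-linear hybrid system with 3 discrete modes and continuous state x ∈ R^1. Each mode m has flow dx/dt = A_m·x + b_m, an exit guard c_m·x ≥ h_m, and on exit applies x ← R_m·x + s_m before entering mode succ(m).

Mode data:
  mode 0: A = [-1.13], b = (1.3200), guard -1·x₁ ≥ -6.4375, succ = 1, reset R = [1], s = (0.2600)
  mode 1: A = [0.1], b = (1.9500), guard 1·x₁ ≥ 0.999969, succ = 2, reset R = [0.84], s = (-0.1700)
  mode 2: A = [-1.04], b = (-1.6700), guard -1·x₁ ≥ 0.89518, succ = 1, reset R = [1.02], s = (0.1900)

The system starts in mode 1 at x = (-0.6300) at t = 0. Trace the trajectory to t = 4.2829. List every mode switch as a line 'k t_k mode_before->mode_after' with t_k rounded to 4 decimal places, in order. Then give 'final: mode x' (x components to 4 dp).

1 0.8285 1->2
2 1.9477 2->1
3 2.8257 1->2
4 3.9449 2->1
final: 1 -0.0775

Mode 1: guard c·x = 1.0000 hit at Δt = 0.8285 (t = 0.8285), x⁻ = (1.0000) → reset → x⁺ = (0.6700), jump to mode 2
Mode 2: guard c·x = 0.8952 hit at Δt = 1.1192 (t = 1.9477), x⁻ = (-0.8952) → reset → x⁺ = (-0.7231), jump to mode 1
Mode 1: guard c·x = 1.0000 hit at Δt = 0.8780 (t = 2.8257), x⁻ = (1.0000) → reset → x⁺ = (0.6700), jump to mode 2
Mode 2: guard c·x = 0.8952 hit at Δt = 1.1192 (t = 3.9449), x⁻ = (-0.8952) → reset → x⁺ = (-0.7231), jump to mode 1
Mode 1: flow for 0.3380 to horizon, guard not reached → x = (-0.0775)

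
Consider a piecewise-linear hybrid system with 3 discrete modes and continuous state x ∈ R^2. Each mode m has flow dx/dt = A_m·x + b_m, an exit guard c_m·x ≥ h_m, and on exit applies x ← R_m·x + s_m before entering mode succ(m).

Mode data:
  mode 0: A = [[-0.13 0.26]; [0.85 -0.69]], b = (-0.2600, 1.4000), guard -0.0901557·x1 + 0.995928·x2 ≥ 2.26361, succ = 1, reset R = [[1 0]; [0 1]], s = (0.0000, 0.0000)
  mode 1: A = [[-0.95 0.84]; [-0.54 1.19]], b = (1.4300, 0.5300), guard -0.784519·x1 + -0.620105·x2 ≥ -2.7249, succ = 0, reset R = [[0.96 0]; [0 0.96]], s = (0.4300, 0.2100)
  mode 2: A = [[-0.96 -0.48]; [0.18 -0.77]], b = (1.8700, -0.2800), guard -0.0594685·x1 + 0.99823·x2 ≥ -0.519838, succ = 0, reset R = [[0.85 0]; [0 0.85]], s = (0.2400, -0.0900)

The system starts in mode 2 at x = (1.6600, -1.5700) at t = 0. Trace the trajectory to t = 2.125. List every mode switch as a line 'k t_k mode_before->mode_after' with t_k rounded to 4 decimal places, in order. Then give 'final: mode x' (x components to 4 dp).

1 1.5457 2->0
final: 0 1.8524 1.1722

Mode 2: guard c·x = -0.5198 hit at Δt = 1.5457 (t = 1.5457), x⁻ = (2.1692, -0.3915) → reset → x⁺ = (2.0839, -0.4228), jump to mode 0
Mode 0: flow for 0.5793 to horizon, guard not reached → x = (1.8524, 1.1722)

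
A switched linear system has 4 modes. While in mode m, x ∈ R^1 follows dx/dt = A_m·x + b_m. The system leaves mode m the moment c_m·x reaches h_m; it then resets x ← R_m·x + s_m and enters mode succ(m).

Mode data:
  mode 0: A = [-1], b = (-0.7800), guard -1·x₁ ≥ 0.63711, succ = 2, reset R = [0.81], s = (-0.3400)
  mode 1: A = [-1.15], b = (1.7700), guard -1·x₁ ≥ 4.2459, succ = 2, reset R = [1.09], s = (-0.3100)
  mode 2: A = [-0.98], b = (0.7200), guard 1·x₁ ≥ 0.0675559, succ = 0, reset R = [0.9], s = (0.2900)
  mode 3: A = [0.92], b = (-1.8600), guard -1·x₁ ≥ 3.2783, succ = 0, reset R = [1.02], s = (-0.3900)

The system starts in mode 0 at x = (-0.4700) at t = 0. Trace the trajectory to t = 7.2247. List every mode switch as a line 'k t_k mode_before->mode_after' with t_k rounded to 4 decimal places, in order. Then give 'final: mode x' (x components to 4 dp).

1 0.7745 0->2
2 1.6612 2->0
3 3.7298 0->2
4 4.6165 2->0
5 6.6851 0->2
final: 2 -0.2028

Mode 0: guard c·x = 0.6371 hit at Δt = 0.7745 (t = 0.7745), x⁻ = (-0.6371) → reset → x⁺ = (-0.8561), jump to mode 2
Mode 2: guard c·x = 0.0676 hit at Δt = 0.8867 (t = 1.6612), x⁻ = (0.0676) → reset → x⁺ = (0.3508), jump to mode 0
Mode 0: guard c·x = 0.6371 hit at Δt = 2.0686 (t = 3.7298), x⁻ = (-0.6371) → reset → x⁺ = (-0.8561), jump to mode 2
Mode 2: guard c·x = 0.0676 hit at Δt = 0.8867 (t = 4.6165), x⁻ = (0.0676) → reset → x⁺ = (0.3508), jump to mode 0
Mode 0: guard c·x = 0.6371 hit at Δt = 2.0686 (t = 6.6851), x⁻ = (-0.6371) → reset → x⁺ = (-0.8561), jump to mode 2
Mode 2: flow for 0.5396 to horizon, guard not reached → x = (-0.2028)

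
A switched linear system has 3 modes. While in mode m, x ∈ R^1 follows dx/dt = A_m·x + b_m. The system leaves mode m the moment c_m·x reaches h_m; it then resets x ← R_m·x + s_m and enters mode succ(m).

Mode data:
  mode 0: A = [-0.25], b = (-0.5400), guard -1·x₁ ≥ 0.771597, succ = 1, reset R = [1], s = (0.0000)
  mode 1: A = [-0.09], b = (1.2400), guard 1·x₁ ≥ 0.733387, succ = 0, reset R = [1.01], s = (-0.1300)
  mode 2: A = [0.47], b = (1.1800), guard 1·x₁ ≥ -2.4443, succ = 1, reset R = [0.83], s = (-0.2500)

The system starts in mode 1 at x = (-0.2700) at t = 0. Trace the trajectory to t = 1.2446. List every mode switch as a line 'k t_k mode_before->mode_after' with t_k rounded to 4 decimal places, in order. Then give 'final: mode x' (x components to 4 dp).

1 0.8234 1->0
final: 0 0.3338

Mode 1: guard c·x = 0.7334 hit at Δt = 0.8234 (t = 0.8234), x⁻ = (0.7334) → reset → x⁺ = (0.6107), jump to mode 0
Mode 0: flow for 0.4212 to horizon, guard not reached → x = (0.3338)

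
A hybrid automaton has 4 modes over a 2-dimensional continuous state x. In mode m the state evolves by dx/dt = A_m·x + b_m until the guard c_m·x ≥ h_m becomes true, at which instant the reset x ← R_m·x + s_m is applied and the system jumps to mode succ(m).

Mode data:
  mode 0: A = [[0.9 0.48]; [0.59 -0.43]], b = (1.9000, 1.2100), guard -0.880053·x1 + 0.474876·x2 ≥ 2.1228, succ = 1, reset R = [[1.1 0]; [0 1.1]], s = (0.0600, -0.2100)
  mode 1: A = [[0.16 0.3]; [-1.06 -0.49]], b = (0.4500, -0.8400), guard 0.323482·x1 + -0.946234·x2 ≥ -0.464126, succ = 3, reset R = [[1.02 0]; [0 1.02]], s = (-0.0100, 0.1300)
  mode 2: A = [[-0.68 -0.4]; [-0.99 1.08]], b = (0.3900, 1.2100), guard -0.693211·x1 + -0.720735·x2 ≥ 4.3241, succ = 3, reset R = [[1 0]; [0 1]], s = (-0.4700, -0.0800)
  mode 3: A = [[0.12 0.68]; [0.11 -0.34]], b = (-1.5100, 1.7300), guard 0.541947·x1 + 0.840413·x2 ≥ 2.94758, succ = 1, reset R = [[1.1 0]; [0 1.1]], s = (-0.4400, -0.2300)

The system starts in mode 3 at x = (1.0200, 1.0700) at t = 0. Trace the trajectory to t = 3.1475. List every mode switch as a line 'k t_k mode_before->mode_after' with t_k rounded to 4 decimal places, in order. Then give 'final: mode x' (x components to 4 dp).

1 1.5935 3->1
2 2.2526 1->3
final: 3 1.3215 2.2861

Mode 3: guard c·x = 2.9476 hit at Δt = 1.5935 (t = 1.5935), x⁻ = (0.9953, 2.8655) → reset → x⁺ = (0.6549, 2.9220), jump to mode 1
Mode 1: guard c·x = -0.4641 hit at Δt = 0.6591 (t = 2.2526), x⁻ = (1.4503, 0.9863) → reset → x⁺ = (1.4693, 1.1360), jump to mode 3
Mode 3: flow for 0.8949 to horizon, guard not reached → x = (1.3215, 2.2861)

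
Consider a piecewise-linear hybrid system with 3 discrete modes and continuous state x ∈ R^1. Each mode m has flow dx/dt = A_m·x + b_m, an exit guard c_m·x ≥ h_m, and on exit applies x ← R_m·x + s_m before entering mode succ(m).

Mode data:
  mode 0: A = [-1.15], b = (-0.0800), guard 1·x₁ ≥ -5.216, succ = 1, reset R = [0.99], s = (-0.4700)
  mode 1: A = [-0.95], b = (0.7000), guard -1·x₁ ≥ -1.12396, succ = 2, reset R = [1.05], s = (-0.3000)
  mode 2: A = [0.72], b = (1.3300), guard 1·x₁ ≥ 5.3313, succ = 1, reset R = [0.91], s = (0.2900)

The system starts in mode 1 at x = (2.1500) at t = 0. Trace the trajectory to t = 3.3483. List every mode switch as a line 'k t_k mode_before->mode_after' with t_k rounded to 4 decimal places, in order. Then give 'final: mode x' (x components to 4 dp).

1 1.3630 1->2
2 2.7071 2->1
final: 1 3.1322

Mode 1: guard c·x = -1.1240 hit at Δt = 1.3630 (t = 1.3630), x⁻ = (1.1240) → reset → x⁺ = (0.8802), jump to mode 2
Mode 2: guard c·x = 5.3313 hit at Δt = 1.3441 (t = 2.7071), x⁻ = (5.3313) → reset → x⁺ = (5.1415), jump to mode 1
Mode 1: flow for 0.6412 to horizon, guard not reached → x = (3.1322)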